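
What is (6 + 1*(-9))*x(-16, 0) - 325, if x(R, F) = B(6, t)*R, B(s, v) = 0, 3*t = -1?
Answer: -325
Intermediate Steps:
t = -1/3 (t = (1/3)*(-1) = -1/3 ≈ -0.33333)
x(R, F) = 0 (x(R, F) = 0*R = 0)
(6 + 1*(-9))*x(-16, 0) - 325 = (6 + 1*(-9))*0 - 325 = (6 - 9)*0 - 325 = -3*0 - 325 = 0 - 325 = -325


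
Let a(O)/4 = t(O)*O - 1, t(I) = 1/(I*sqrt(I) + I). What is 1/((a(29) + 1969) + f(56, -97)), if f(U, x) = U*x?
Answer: -24270/84147553 - sqrt(29)/84147553 ≈ -0.00028849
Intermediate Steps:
t(I) = 1/(I + I**(3/2)) (t(I) = 1/(I**(3/2) + I) = 1/(I + I**(3/2)))
a(O) = -4 + 4*O/(O + O**(3/2)) (a(O) = 4*(O/(O + O**(3/2)) - 1) = 4*(-1 + O/(O + O**(3/2))) = -4 + 4*O/(O + O**(3/2)))
1/((a(29) + 1969) + f(56, -97)) = 1/((-4*29**(3/2)/(29 + 29**(3/2)) + 1969) + 56*(-97)) = 1/((-4*29*sqrt(29)/(29 + 29*sqrt(29)) + 1969) - 5432) = 1/((-116*sqrt(29)/(29 + 29*sqrt(29)) + 1969) - 5432) = 1/((1969 - 116*sqrt(29)/(29 + 29*sqrt(29))) - 5432) = 1/(-3463 - 116*sqrt(29)/(29 + 29*sqrt(29)))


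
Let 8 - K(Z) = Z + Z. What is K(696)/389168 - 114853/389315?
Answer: -5654490533/18938617490 ≈ -0.29857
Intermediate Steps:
K(Z) = 8 - 2*Z (K(Z) = 8 - (Z + Z) = 8 - 2*Z)
K(696)/389168 - 114853/389315 = (8 - 2*696)/389168 - 114853/389315 = (8 - 1392)*(1/389168) - 114853*1/389315 = -1384*1/389168 - 114853/389315 = -173/48646 - 114853/389315 = -5654490533/18938617490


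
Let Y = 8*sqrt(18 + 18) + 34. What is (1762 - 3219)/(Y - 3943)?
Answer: 1457/3861 ≈ 0.37736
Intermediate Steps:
Y = 82 (Y = 8*sqrt(36) + 34 = 8*6 + 34 = 48 + 34 = 82)
(1762 - 3219)/(Y - 3943) = (1762 - 3219)/(82 - 3943) = -1457/(-3861) = -1457*(-1/3861) = 1457/3861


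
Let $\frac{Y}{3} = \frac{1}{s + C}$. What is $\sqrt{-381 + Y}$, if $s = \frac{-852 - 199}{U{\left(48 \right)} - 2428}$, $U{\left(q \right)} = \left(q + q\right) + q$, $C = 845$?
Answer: $\frac{i \sqrt{157854480447081}}{643677} \approx 19.519 i$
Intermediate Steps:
$U{\left(q \right)} = 3 q$ ($U{\left(q \right)} = 2 q + q = 3 q$)
$s = \frac{1051}{2284}$ ($s = \frac{-852 - 199}{3 \cdot 48 - 2428} = - \frac{1051}{144 - 2428} = - \frac{1051}{-2284} = \left(-1051\right) \left(- \frac{1}{2284}\right) = \frac{1051}{2284} \approx 0.46016$)
$Y = \frac{2284}{643677}$ ($Y = \frac{3}{\frac{1051}{2284} + 845} = \frac{3}{\frac{1931031}{2284}} = 3 \cdot \frac{2284}{1931031} = \frac{2284}{643677} \approx 0.0035484$)
$\sqrt{-381 + Y} = \sqrt{-381 + \frac{2284}{643677}} = \sqrt{- \frac{245238653}{643677}} = \frac{i \sqrt{157854480447081}}{643677}$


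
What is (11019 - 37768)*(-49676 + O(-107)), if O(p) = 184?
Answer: 1323861508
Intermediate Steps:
(11019 - 37768)*(-49676 + O(-107)) = (11019 - 37768)*(-49676 + 184) = -26749*(-49492) = 1323861508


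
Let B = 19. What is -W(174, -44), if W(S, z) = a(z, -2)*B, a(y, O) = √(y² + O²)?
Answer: -38*√485 ≈ -836.86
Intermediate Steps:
a(y, O) = √(O² + y²)
W(S, z) = 19*√(4 + z²) (W(S, z) = √((-2)² + z²)*19 = √(4 + z²)*19 = 19*√(4 + z²))
-W(174, -44) = -19*√(4 + (-44)²) = -19*√(4 + 1936) = -19*√1940 = -19*2*√485 = -38*√485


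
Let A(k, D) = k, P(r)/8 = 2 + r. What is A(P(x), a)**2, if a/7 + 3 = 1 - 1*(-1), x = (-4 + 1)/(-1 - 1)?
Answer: 784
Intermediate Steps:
x = 3/2 (x = -3/(-2) = -3*(-1/2) = 3/2 ≈ 1.5000)
P(r) = 16 + 8*r (P(r) = 8*(2 + r) = 16 + 8*r)
a = -7 (a = -21 + 7*(1 - 1*(-1)) = -21 + 7*(1 + 1) = -21 + 7*2 = -21 + 14 = -7)
A(P(x), a)**2 = (16 + 8*(3/2))**2 = (16 + 12)**2 = 28**2 = 784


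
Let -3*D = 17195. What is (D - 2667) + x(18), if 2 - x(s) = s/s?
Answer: -25193/3 ≈ -8397.7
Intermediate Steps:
x(s) = 1 (x(s) = 2 - s/s = 2 - 1*1 = 2 - 1 = 1)
D = -17195/3 (D = -1/3*17195 = -17195/3 ≈ -5731.7)
(D - 2667) + x(18) = (-17195/3 - 2667) + 1 = -25196/3 + 1 = -25193/3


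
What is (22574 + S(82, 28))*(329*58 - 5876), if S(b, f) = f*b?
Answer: 328433220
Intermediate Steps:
S(b, f) = b*f
(22574 + S(82, 28))*(329*58 - 5876) = (22574 + 82*28)*(329*58 - 5876) = (22574 + 2296)*(19082 - 5876) = 24870*13206 = 328433220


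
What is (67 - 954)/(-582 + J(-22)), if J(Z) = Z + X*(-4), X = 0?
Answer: 887/604 ≈ 1.4685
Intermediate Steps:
J(Z) = Z (J(Z) = Z + 0*(-4) = Z + 0 = Z)
(67 - 954)/(-582 + J(-22)) = (67 - 954)/(-582 - 22) = -887/(-604) = -887*(-1/604) = 887/604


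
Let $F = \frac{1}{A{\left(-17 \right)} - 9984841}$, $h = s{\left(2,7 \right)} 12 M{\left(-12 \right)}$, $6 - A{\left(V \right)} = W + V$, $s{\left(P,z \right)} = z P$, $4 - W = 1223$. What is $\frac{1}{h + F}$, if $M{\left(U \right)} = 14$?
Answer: $\frac{9983599}{23481424847} \approx 0.00042517$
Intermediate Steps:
$W = -1219$ ($W = 4 - 1223 = -1219$)
$s{\left(P,z \right)} = P z$
$A{\left(V \right)} = 1225 - V$ ($A{\left(V \right)} = 6 - \left(-1219 + V\right) = 1225 - V$)
$h = 2352$ ($h = 2 \cdot 7 \cdot 12 \cdot 14 = 14 \cdot 12 \cdot 14 = 168 \cdot 14 = 2352$)
$F = - \frac{1}{9983599}$ ($F = \frac{1}{\left(1225 - -17\right) - 9984841} = \frac{1}{\left(1225 + 17\right) - 9984841} = \frac{1}{1242 - 9984841} = \frac{1}{-9983599} = - \frac{1}{9983599} \approx -1.0016 \cdot 10^{-7}$)
$\frac{1}{h + F} = \frac{1}{2352 - \frac{1}{9983599}} = \frac{1}{\frac{23481424847}{9983599}} = \frac{9983599}{23481424847}$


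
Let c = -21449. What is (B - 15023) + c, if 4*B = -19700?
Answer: -41397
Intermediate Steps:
B = -4925 (B = (¼)*(-19700) = -4925)
(B - 15023) + c = (-4925 - 15023) - 21449 = -19948 - 21449 = -41397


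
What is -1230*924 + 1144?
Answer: -1135376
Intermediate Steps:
-1230*924 + 1144 = -1136520 + 1144 = -1135376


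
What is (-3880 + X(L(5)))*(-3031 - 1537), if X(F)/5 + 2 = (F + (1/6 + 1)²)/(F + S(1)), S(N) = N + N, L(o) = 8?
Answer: 159733253/9 ≈ 1.7748e+7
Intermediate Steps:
S(N) = 2*N
X(F) = -10 + 5*(49/36 + F)/(2 + F) (X(F) = -10 + 5*((F + (1/6 + 1)²)/(F + 2*1)) = -10 + 5*((F + (⅙ + 1)²)/(F + 2)) = -10 + 5*((F + (7/6)²)/(2 + F)) = -10 + 5*((F + 49/36)/(2 + F)) = -10 + 5*((49/36 + F)/(2 + F)) = -10 + 5*(49/36 + F)/(2 + F))
(-3880 + X(L(5)))*(-3031 - 1537) = (-3880 + 5*(-95 - 36*8)/(36*(2 + 8)))*(-3031 - 1537) = (-3880 + (5/36)*(-95 - 288)/10)*(-4568) = (-3880 + (5/36)*(⅒)*(-383))*(-4568) = (-3880 - 383/72)*(-4568) = -279743/72*(-4568) = 159733253/9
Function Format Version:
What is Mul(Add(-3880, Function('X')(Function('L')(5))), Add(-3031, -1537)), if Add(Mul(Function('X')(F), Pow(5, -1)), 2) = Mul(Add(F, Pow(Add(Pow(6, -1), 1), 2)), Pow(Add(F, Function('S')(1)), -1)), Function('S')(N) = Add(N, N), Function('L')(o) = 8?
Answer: Rational(159733253, 9) ≈ 1.7748e+7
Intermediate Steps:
Function('S')(N) = Mul(2, N)
Function('X')(F) = Add(-10, Mul(5, Pow(Add(2, F), -1), Add(Rational(49, 36), F))) (Function('X')(F) = Add(-10, Mul(5, Mul(Add(F, Pow(Add(Pow(6, -1), 1), 2)), Pow(Add(F, Mul(2, 1)), -1)))) = Add(-10, Mul(5, Mul(Add(F, Pow(Add(Rational(1, 6), 1), 2)), Pow(Add(F, 2), -1)))) = Add(-10, Mul(5, Mul(Add(F, Pow(Rational(7, 6), 2)), Pow(Add(2, F), -1)))) = Add(-10, Mul(5, Mul(Add(F, Rational(49, 36)), Pow(Add(2, F), -1)))) = Add(-10, Mul(5, Mul(Add(Rational(49, 36), F), Pow(Add(2, F), -1)))) = Add(-10, Mul(5, Mul(Pow(Add(2, F), -1), Add(Rational(49, 36), F)))) = Add(-10, Mul(5, Pow(Add(2, F), -1), Add(Rational(49, 36), F))))
Mul(Add(-3880, Function('X')(Function('L')(5))), Add(-3031, -1537)) = Mul(Add(-3880, Mul(Rational(5, 36), Pow(Add(2, 8), -1), Add(-95, Mul(-36, 8)))), Add(-3031, -1537)) = Mul(Add(-3880, Mul(Rational(5, 36), Pow(10, -1), Add(-95, -288))), -4568) = Mul(Add(-3880, Mul(Rational(5, 36), Rational(1, 10), -383)), -4568) = Mul(Add(-3880, Rational(-383, 72)), -4568) = Mul(Rational(-279743, 72), -4568) = Rational(159733253, 9)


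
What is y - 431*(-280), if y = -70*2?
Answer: 120540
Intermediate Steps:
y = -140
y - 431*(-280) = -140 - 431*(-280) = -140 + 120680 = 120540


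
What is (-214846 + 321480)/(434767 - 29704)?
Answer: 106634/405063 ≈ 0.26325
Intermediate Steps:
(-214846 + 321480)/(434767 - 29704) = 106634/405063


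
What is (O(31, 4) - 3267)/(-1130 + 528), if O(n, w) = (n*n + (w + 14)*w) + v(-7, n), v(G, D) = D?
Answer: 2203/602 ≈ 3.6595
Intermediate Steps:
O(n, w) = n + n**2 + w*(14 + w) (O(n, w) = (n*n + (w + 14)*w) + n = (n**2 + (14 + w)*w) + n = (n**2 + w*(14 + w)) + n = n + n**2 + w*(14 + w))
(O(31, 4) - 3267)/(-1130 + 528) = ((31 + 31**2 + 4**2 + 14*4) - 3267)/(-1130 + 528) = ((31 + 961 + 16 + 56) - 3267)/(-602) = (1064 - 3267)*(-1/602) = -2203*(-1/602) = 2203/602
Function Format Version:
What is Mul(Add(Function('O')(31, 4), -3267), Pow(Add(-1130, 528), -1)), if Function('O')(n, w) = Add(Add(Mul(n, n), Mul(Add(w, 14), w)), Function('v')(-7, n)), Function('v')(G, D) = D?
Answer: Rational(2203, 602) ≈ 3.6595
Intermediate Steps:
Function('O')(n, w) = Add(n, Pow(n, 2), Mul(w, Add(14, w))) (Function('O')(n, w) = Add(Add(Mul(n, n), Mul(Add(w, 14), w)), n) = Add(Add(Pow(n, 2), Mul(Add(14, w), w)), n) = Add(Add(Pow(n, 2), Mul(w, Add(14, w))), n) = Add(n, Pow(n, 2), Mul(w, Add(14, w))))
Mul(Add(Function('O')(31, 4), -3267), Pow(Add(-1130, 528), -1)) = Mul(Add(Add(31, Pow(31, 2), Pow(4, 2), Mul(14, 4)), -3267), Pow(Add(-1130, 528), -1)) = Mul(Add(Add(31, 961, 16, 56), -3267), Pow(-602, -1)) = Mul(Add(1064, -3267), Rational(-1, 602)) = Mul(-2203, Rational(-1, 602)) = Rational(2203, 602)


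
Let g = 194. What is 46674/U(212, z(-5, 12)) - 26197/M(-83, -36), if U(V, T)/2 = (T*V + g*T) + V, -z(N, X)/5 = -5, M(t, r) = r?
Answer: 45382241/62172 ≈ 729.95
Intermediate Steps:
z(N, X) = 25 (z(N, X) = -5*(-5) = 25)
U(V, T) = 2*V + 388*T + 2*T*V (U(V, T) = 2*((T*V + 194*T) + V) = 2*((194*T + T*V) + V) = 2*(V + 194*T + T*V) = 2*V + 388*T + 2*T*V)
46674/U(212, z(-5, 12)) - 26197/M(-83, -36) = 46674/(2*212 + 388*25 + 2*25*212) - 26197/(-36) = 46674/(424 + 9700 + 10600) - 26197*(-1/36) = 46674/20724 + 26197/36 = 46674*(1/20724) + 26197/36 = 7779/3454 + 26197/36 = 45382241/62172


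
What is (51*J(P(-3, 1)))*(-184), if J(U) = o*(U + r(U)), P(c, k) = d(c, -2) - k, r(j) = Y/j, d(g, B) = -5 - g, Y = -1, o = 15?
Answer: 375360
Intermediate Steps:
r(j) = -1/j
P(c, k) = -5 - c - k (P(c, k) = (-5 - c) - k = -5 - c - k)
J(U) = -15/U + 15*U (J(U) = 15*(U - 1/U) = -15/U + 15*U)
(51*J(P(-3, 1)))*(-184) = (51*(-15/(-5 - 1*(-3) - 1*1) + 15*(-5 - 1*(-3) - 1*1)))*(-184) = (51*(-15/(-5 + 3 - 1) + 15*(-5 + 3 - 1)))*(-184) = (51*(-15/(-3) + 15*(-3)))*(-184) = (51*(-15*(-⅓) - 45))*(-184) = (51*(5 - 45))*(-184) = (51*(-40))*(-184) = -2040*(-184) = 375360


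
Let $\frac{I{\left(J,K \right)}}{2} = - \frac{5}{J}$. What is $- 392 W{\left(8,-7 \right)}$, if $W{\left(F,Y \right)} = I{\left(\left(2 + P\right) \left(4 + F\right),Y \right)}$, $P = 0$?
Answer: $\frac{490}{3} \approx 163.33$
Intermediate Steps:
$I{\left(J,K \right)} = - \frac{10}{J}$ ($I{\left(J,K \right)} = 2 \left(- \frac{5}{J}\right) = - \frac{10}{J}$)
$W{\left(F,Y \right)} = - \frac{10}{8 + 2 F}$ ($W{\left(F,Y \right)} = - \frac{10}{\left(2 + 0\right) \left(4 + F\right)} = - \frac{10}{2 \left(4 + F\right)} = - \frac{10}{8 + 2 F}$)
$- 392 W{\left(8,-7 \right)} = - 392 \left(- \frac{5}{4 + 8}\right) = - 392 \left(- \frac{5}{12}\right) = - 392 \left(\left(-5\right) \frac{1}{12}\right) = \left(-392\right) \left(- \frac{5}{12}\right) = \frac{490}{3}$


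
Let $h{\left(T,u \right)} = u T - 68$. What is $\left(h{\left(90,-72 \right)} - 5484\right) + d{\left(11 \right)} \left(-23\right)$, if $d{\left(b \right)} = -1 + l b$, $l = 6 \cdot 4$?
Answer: $-18081$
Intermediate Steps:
$l = 24$
$d{\left(b \right)} = -1 + 24 b$
$h{\left(T,u \right)} = -68 + T u$ ($h{\left(T,u \right)} = T u - 68 = -68 + T u$)
$\left(h{\left(90,-72 \right)} - 5484\right) + d{\left(11 \right)} \left(-23\right) = \left(\left(-68 + 90 \left(-72\right)\right) - 5484\right) + \left(-1 + 24 \cdot 11\right) \left(-23\right) = \left(\left(-68 - 6480\right) - 5484\right) + \left(-1 + 264\right) \left(-23\right) = \left(-6548 - 5484\right) + 263 \left(-23\right) = -12032 - 6049 = -18081$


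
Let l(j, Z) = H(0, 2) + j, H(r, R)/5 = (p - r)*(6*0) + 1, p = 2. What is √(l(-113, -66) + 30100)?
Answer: 2*√7498 ≈ 173.18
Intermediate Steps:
H(r, R) = 5 (H(r, R) = 5*((2 - r)*(6*0) + 1) = 5*((2 - r)*0 + 1) = 5*(0 + 1) = 5*1 = 5)
l(j, Z) = 5 + j
√(l(-113, -66) + 30100) = √((5 - 113) + 30100) = √(-108 + 30100) = √29992 = 2*√7498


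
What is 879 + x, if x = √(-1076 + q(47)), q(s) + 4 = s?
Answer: 879 + I*√1033 ≈ 879.0 + 32.14*I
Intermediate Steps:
q(s) = -4 + s
x = I*√1033 (x = √(-1076 + (-4 + 47)) = √(-1076 + 43) = √(-1033) = I*√1033 ≈ 32.14*I)
879 + x = 879 + I*√1033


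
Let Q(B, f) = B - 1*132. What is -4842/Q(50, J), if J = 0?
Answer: 2421/41 ≈ 59.049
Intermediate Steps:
Q(B, f) = -132 + B (Q(B, f) = B - 132 = -132 + B)
-4842/Q(50, J) = -4842/(-132 + 50) = -4842/(-82) = -4842*(-1/82) = 2421/41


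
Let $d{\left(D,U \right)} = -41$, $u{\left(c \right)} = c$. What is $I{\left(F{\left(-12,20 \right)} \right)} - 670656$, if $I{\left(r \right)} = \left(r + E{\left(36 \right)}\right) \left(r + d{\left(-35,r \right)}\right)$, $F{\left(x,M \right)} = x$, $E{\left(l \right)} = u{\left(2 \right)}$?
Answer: $-670126$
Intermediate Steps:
$E{\left(l \right)} = 2$
$I{\left(r \right)} = \left(-41 + r\right) \left(2 + r\right)$ ($I{\left(r \right)} = \left(r + 2\right) \left(r - 41\right) = \left(2 + r\right) \left(-41 + r\right) = \left(-41 + r\right) \left(2 + r\right)$)
$I{\left(F{\left(-12,20 \right)} \right)} - 670656 = \left(-82 + \left(-12\right)^{2} - -468\right) - 670656 = \left(-82 + 144 + 468\right) - 670656 = 530 - 670656 = -670126$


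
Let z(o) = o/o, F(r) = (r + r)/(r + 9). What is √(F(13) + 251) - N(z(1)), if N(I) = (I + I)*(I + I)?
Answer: -4 + √30514/11 ≈ 11.880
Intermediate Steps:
F(r) = 2*r/(9 + r) (F(r) = (2*r)/(9 + r) = 2*r/(9 + r))
z(o) = 1
N(I) = 4*I² (N(I) = (2*I)*(2*I) = 4*I²)
√(F(13) + 251) - N(z(1)) = √(2*13/(9 + 13) + 251) - 4*1² = √(2*13/22 + 251) - 4 = √(2*13*(1/22) + 251) - 1*4 = √(13/11 + 251) - 4 = √(2774/11) - 4 = √30514/11 - 4 = -4 + √30514/11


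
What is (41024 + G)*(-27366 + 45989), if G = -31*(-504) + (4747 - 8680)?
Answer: 981711445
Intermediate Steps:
G = 11691 (G = 15624 - 3933 = 11691)
(41024 + G)*(-27366 + 45989) = (41024 + 11691)*(-27366 + 45989) = 52715*18623 = 981711445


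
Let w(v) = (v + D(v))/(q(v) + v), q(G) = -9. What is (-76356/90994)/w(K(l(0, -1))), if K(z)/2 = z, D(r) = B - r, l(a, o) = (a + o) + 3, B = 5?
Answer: 38178/45497 ≈ 0.83913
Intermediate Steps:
l(a, o) = 3 + a + o
D(r) = 5 - r
K(z) = 2*z
w(v) = 5/(-9 + v) (w(v) = (v + (5 - v))/(-9 + v) = 5/(-9 + v))
(-76356/90994)/w(K(l(0, -1))) = (-76356/90994)/((5/(-9 + 2*(3 + 0 - 1)))) = (-76356*1/90994)/((5/(-9 + 2*2))) = -38178/(45497*(5/(-9 + 4))) = -38178/(45497*(5/(-5))) = -38178/(45497*(5*(-1/5))) = -38178/45497/(-1) = -38178/45497*(-1) = 38178/45497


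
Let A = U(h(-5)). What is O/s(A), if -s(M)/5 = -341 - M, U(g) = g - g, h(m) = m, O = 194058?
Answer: 194058/1705 ≈ 113.82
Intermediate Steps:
U(g) = 0
A = 0
s(M) = 1705 + 5*M (s(M) = -5*(-341 - M) = 1705 + 5*M)
O/s(A) = 194058/(1705 + 5*0) = 194058/(1705 + 0) = 194058/1705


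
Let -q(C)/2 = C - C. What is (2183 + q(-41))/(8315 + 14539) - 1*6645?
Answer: -151862647/22854 ≈ -6644.9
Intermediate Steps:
q(C) = 0 (q(C) = -2*(C - C) = -2*0 = 0)
(2183 + q(-41))/(8315 + 14539) - 1*6645 = (2183 + 0)/(8315 + 14539) - 1*6645 = 2183/22854 - 6645 = -151862647/22854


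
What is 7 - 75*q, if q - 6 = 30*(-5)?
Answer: 10807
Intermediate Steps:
q = -144 (q = 6 + 30*(-5) = 6 - 150 = -144)
7 - 75*q = 7 - 75*(-144) = 7 + 10800 = 10807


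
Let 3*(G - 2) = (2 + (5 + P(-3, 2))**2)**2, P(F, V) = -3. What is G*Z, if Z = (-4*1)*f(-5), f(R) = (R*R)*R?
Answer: 7000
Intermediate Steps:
f(R) = R**3 (f(R) = R**2*R = R**3)
Z = 500 (Z = -4*1*(-5)**3 = -4*(-125) = 500)
G = 14 (G = 2 + (2 + (5 - 3)**2)**2/3 = 2 + (2 + 2**2)**2/3 = 2 + (2 + 4)**2/3 = 2 + (1/3)*6**2 = 2 + (1/3)*36 = 2 + 12 = 14)
G*Z = 14*500 = 7000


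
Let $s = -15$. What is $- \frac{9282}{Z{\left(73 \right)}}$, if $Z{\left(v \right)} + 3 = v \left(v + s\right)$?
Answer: $- \frac{9282}{4231} \approx -2.1938$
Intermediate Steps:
$Z{\left(v \right)} = -3 + v \left(-15 + v\right)$ ($Z{\left(v \right)} = -3 + v \left(v - 15\right) = -3 + v \left(-15 + v\right)$)
$- \frac{9282}{Z{\left(73 \right)}} = - \frac{9282}{-3 + 73^{2} - 1095} = - \frac{9282}{-3 + 5329 - 1095} = - \frac{9282}{4231}$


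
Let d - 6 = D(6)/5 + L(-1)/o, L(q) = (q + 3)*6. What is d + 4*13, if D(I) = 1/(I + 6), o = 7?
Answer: 25087/420 ≈ 59.731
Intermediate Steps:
L(q) = 18 + 6*q (L(q) = (3 + q)*6 = 18 + 6*q)
D(I) = 1/(6 + I)
d = 3247/420 (d = 6 + (1/((6 + 6)*5) + (18 + 6*(-1))/7) = 6 + ((1/5)/12 + (18 - 6)*(1/7)) = 6 + ((1/12)*(1/5) + 12*(1/7)) = 6 + (1/60 + 12/7) = 6 + 727/420 = 3247/420 ≈ 7.7309)
d + 4*13 = 3247/420 + 4*13 = 3247/420 + 52 = 25087/420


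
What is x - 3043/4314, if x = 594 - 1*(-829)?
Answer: 6135779/4314 ≈ 1422.3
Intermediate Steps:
x = 1423 (x = 594 + 829 = 1423)
x - 3043/4314 = 1423 - 3043/4314 = 6135779/4314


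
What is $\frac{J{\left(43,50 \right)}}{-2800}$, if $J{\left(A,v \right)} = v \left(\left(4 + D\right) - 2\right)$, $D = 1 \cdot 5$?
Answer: $- \frac{1}{8} \approx -0.125$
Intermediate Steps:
$D = 5$
$J{\left(A,v \right)} = 7 v$ ($J{\left(A,v \right)} = v \left(\left(4 + 5\right) - 2\right) = v \left(9 - 2\right) = v 7 = 7 v$)
$\frac{J{\left(43,50 \right)}}{-2800} = \frac{7 \cdot 50}{-2800} = 350 \left(- \frac{1}{2800}\right) = - \frac{1}{8}$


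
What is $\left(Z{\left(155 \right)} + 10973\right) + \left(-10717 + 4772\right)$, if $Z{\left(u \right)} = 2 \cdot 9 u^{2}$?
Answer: $437478$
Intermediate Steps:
$Z{\left(u \right)} = 18 u^{2}$
$\left(Z{\left(155 \right)} + 10973\right) + \left(-10717 + 4772\right) = \left(18 \cdot 155^{2} + 10973\right) + \left(-10717 + 4772\right) = \left(18 \cdot 24025 + 10973\right) - 5945 = \left(432450 + 10973\right) - 5945 = 443423 - 5945 = 437478$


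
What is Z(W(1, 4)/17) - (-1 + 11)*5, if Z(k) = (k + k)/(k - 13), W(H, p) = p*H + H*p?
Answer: -10666/213 ≈ -50.075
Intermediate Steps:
W(H, p) = 2*H*p (W(H, p) = H*p + H*p = 2*H*p)
Z(k) = 2*k/(-13 + k) (Z(k) = (2*k)/(-13 + k) = 2*k/(-13 + k))
Z(W(1, 4)/17) - (-1 + 11)*5 = 2*((2*1*4)/17)/(-13 + (2*1*4)/17) - (-1 + 11)*5 = 2*(8*(1/17))/(-13 + 8*(1/17)) - 10*5 = 2*(8/17)/(-13 + 8/17) - 1*50 = 2*(8/17)/(-213/17) - 50 = 2*(8/17)*(-17/213) - 50 = -16/213 - 50 = -10666/213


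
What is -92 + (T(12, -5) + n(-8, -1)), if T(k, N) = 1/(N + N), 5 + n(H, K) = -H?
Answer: -891/10 ≈ -89.100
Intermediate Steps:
n(H, K) = -5 - H
T(k, N) = 1/(2*N)
-92 + (T(12, -5) + n(-8, -1)) = -92 + ((½)/(-5) + (-5 - 1*(-8))) = -92 + ((½)*(-⅕) + (-5 + 8)) = -92 + (-⅒ + 3) = -92 + 29/10 = -891/10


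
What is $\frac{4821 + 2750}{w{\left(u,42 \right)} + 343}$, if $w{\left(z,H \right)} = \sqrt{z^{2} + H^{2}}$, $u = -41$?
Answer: $\frac{2596853}{114204} - \frac{7571 \sqrt{3445}}{114204} \approx 18.848$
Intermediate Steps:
$w{\left(z,H \right)} = \sqrt{H^{2} + z^{2}}$
$\frac{4821 + 2750}{w{\left(u,42 \right)} + 343} = \frac{4821 + 2750}{\sqrt{42^{2} + \left(-41\right)^{2}} + 343} = \frac{7571}{\sqrt{1764 + 1681} + 343} = \frac{7571}{\sqrt{3445} + 343} = \frac{7571}{343 + \sqrt{3445}}$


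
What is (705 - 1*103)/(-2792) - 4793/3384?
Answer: -1927403/1181016 ≈ -1.6320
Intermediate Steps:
(705 - 1*103)/(-2792) - 4793/3384 = (705 - 103)*(-1/2792) - 4793*1/3384 = 602*(-1/2792) - 4793/3384 = -301/1396 - 4793/3384 = -1927403/1181016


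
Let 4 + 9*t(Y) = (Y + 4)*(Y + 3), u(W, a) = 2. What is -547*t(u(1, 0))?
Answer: -14222/9 ≈ -1580.2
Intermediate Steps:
t(Y) = -4/9 + (3 + Y)*(4 + Y)/9 (t(Y) = -4/9 + ((Y + 4)*(Y + 3))/9 = -4/9 + ((4 + Y)*(3 + Y))/9 = -4/9 + ((3 + Y)*(4 + Y))/9 = -4/9 + (3 + Y)*(4 + Y)/9)
-547*t(u(1, 0)) = -547*(8/9 + (1/9)*2**2 + (7/9)*2) = -547*(8/9 + (1/9)*4 + 14/9) = -547*(8/9 + 4/9 + 14/9) = -547*26/9 = -14222/9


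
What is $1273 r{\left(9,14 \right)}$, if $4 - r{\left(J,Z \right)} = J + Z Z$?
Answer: $-255873$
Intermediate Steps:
$r{\left(J,Z \right)} = 4 - J - Z^{2}$ ($r{\left(J,Z \right)} = 4 - \left(J + Z Z\right) = 4 - \left(J + Z^{2}\right) = 4 - J - Z^{2}$)
$1273 r{\left(9,14 \right)} = 1273 \left(4 - 9 - 14^{2}\right) = 1273 \left(4 - 9 - 196\right) = 1273 \left(-201\right) = -255873$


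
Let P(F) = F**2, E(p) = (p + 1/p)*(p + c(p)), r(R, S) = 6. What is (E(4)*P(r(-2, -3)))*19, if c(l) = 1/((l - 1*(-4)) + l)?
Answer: 47481/4 ≈ 11870.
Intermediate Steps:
c(l) = 1/(4 + 2*l) (c(l) = 1/((l + 4) + l) = 1/((4 + l) + l) = 1/(4 + 2*l))
E(p) = (p + 1/p)*(p + 1/(2*(2 + p)))
(E(4)*P(r(-2, -3)))*19 = (((1/2)*(1 + 2*4**4 + 3*4**2 + 4*4 + 4*4**3)/(4*(2 + 4)))*6**2)*19 = (((1/2)*(1/4)*(1 + 2*256 + 3*16 + 16 + 4*64)/6)*36)*19 = (((1/2)*(1/4)*(1/6)*(1 + 512 + 48 + 16 + 256))*36)*19 = (((1/2)*(1/4)*(1/6)*833)*36)*19 = ((833/48)*36)*19 = (2499/4)*19 = 47481/4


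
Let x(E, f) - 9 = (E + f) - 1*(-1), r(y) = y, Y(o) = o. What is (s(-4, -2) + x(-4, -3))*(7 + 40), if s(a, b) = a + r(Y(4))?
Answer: 141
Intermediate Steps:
x(E, f) = 10 + E + f (x(E, f) = 9 + ((E + f) - 1*(-1)) = 9 + ((E + f) + 1) = 9 + (1 + E + f) = 10 + E + f)
s(a, b) = 4 + a (s(a, b) = a + 4 = 4 + a)
(s(-4, -2) + x(-4, -3))*(7 + 40) = ((4 - 4) + (10 - 4 - 3))*(7 + 40) = (0 + 3)*47 = 3*47 = 141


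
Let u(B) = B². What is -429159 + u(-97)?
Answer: -419750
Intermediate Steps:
-429159 + u(-97) = -429159 + (-97)² = -429159 + 9409 = -419750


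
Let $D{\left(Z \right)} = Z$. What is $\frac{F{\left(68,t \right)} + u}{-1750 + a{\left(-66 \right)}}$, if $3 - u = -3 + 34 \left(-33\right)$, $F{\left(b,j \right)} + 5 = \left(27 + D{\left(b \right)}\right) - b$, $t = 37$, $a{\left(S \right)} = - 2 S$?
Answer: $- \frac{575}{809} \approx -0.71075$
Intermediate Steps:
$F{\left(b,j \right)} = 22$ ($F{\left(b,j \right)} = -5 + \left(\left(27 + b\right) - b\right) = -5 + 27 = 22$)
$u = 1128$ ($u = 3 - \left(-3 + 34 \left(-33\right)\right) = 3 - \left(-3 - 1122\right) = 3 - -1125 = 3 + 1125 = 1128$)
$\frac{F{\left(68,t \right)} + u}{-1750 + a{\left(-66 \right)}} = \frac{22 + 1128}{-1750 - -132} = \frac{1150}{-1750 + 132} = \frac{1150}{-1618} = 1150 \left(- \frac{1}{1618}\right) = - \frac{575}{809}$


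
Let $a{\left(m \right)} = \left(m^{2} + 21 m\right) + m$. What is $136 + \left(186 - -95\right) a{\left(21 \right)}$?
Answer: $253879$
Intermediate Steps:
$a{\left(m \right)} = m^{2} + 22 m$
$136 + \left(186 - -95\right) a{\left(21 \right)} = 136 + \left(186 - -95\right) 21 \left(22 + 21\right) = 136 + \left(186 + 95\right) 21 \cdot 43 = 136 + 281 \cdot 903 = 136 + 253743 = 253879$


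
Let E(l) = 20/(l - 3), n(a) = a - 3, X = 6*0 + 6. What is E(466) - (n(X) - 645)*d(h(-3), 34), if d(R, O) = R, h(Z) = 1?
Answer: 297266/463 ≈ 642.04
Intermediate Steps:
X = 6 (X = 0 + 6 = 6)
n(a) = -3 + a
E(l) = 20/(-3 + l)
E(466) - (n(X) - 645)*d(h(-3), 34) = 20/(-3 + 466) - ((-3 + 6) - 645) = 20/463 - (3 - 645) = 20*(1/463) - (-642) = 20/463 - 1*(-642) = 20/463 + 642 = 297266/463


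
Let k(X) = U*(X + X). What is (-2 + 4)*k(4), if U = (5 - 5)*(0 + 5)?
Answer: 0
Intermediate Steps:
U = 0 (U = 0*5 = 0)
k(X) = 0 (k(X) = 0*(X + X) = 0*(2*X) = 0)
(-2 + 4)*k(4) = (-2 + 4)*0 = 2*0 = 0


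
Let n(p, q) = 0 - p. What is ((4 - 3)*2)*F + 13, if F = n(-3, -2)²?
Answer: 31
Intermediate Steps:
n(p, q) = -p
F = 9 (F = (-1*(-3))² = 3² = 9)
((4 - 3)*2)*F + 13 = ((4 - 3)*2)*9 + 13 = (1*2)*9 + 13 = 2*9 + 13 = 18 + 13 = 31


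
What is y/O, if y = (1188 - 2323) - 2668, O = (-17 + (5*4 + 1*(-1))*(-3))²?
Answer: -3803/5476 ≈ -0.69448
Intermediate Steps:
O = 5476 (O = (-17 + (20 - 1)*(-3))² = (-17 + 19*(-3))² = (-17 - 57)² = (-74)² = 5476)
y = -3803 (y = -1135 - 2668 = -3803)
y/O = -3803/5476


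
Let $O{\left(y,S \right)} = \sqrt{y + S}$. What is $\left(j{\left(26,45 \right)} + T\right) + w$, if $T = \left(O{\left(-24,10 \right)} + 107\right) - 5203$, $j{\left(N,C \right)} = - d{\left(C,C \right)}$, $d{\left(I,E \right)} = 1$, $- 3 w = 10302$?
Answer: $-8531 + i \sqrt{14} \approx -8531.0 + 3.7417 i$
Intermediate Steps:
$w = -3434$ ($w = \left(- \frac{1}{3}\right) 10302 = -3434$)
$O{\left(y,S \right)} = \sqrt{S + y}$
$j{\left(N,C \right)} = -1$ ($j{\left(N,C \right)} = \left(-1\right) 1 = -1$)
$T = -5096 + i \sqrt{14}$ ($T = \left(\sqrt{10 - 24} + 107\right) - 5203 = \left(\sqrt{-14} + 107\right) - 5203 = \left(i \sqrt{14} + 107\right) - 5203 = \left(107 + i \sqrt{14}\right) - 5203 = -5096 + i \sqrt{14} \approx -5096.0 + 3.7417 i$)
$\left(j{\left(26,45 \right)} + T\right) + w = \left(-1 - \left(5096 - i \sqrt{14}\right)\right) - 3434 = \left(-5097 + i \sqrt{14}\right) - 3434 = -8531 + i \sqrt{14}$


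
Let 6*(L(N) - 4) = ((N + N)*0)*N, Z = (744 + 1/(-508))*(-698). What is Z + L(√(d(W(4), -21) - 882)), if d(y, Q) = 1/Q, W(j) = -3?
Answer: -131903883/254 ≈ -5.1931e+5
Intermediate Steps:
Z = -131904899/254 (Z = (744 - 1/508)*(-698) = (377951/508)*(-698) = -131904899/254 ≈ -5.1931e+5)
L(N) = 4 (L(N) = 4 + (((N + N)*0)*N)/6 = 4 + (((2*N)*0)*N)/6 = 4 + (0*N)/6 = 4 + (⅙)*0 = 4 + 0 = 4)
Z + L(√(d(W(4), -21) - 882)) = -131904899/254 + 4 = -131903883/254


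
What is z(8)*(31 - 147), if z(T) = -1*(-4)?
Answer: -464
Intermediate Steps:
z(T) = 4
z(8)*(31 - 147) = 4*(31 - 147) = 4*(-116) = -464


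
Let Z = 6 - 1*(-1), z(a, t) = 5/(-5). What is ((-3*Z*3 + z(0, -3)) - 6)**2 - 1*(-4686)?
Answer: 9586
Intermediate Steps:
z(a, t) = -1 (z(a, t) = 5*(-1/5) = -1)
Z = 7 (Z = 6 + 1 = 7)
((-3*Z*3 + z(0, -3)) - 6)**2 - 1*(-4686) = ((-3*7*3 - 1) - 6)**2 - 1*(-4686) = ((-21*3 - 1) - 6)**2 + 4686 = ((-63 - 1) - 6)**2 + 4686 = (-64 - 6)**2 + 4686 = (-70)**2 + 4686 = 4900 + 4686 = 9586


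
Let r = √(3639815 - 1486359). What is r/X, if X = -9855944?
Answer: -√134591/2463986 ≈ -0.00014889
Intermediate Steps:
r = 4*√134591 (r = √2153456 = 4*√134591 ≈ 1467.5)
r/X = (4*√134591)/(-9855944) = (4*√134591)*(-1/9855944) = -√134591/2463986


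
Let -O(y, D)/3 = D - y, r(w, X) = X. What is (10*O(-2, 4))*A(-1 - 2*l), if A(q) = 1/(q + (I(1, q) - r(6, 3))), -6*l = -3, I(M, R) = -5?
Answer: 18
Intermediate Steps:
O(y, D) = -3*D + 3*y (O(y, D) = -3*(D - y) = -3*D + 3*y)
l = ½ (l = -⅙*(-3) = ½ ≈ 0.50000)
A(q) = 1/(-8 + q) (A(q) = 1/(q + (-5 - 1*3)) = 1/(q + (-5 - 3)) = 1/(q - 8) = 1/(-8 + q))
(10*O(-2, 4))*A(-1 - 2*l) = (10*(-3*4 + 3*(-2)))/(-8 + (-1 - 2*½)) = (10*(-12 - 6))/(-8 + (-1 - 1)) = (10*(-18))/(-8 - 2) = -180/(-10) = -180*(-⅒) = 18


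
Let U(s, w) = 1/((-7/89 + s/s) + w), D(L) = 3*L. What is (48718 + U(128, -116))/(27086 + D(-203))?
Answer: 498969667/271177434 ≈ 1.8400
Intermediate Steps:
U(s, w) = 1/(82/89 + w) (U(s, w) = 1/((-7*1/89 + 1) + w) = 1/((-7/89 + 1) + w) = 1/(82/89 + w))
(48718 + U(128, -116))/(27086 + D(-203)) = (48718 + 89/(82 + 89*(-116)))/(27086 + 3*(-203)) = (48718 + 89/(82 - 10324))/(27086 - 609) = (48718 + 89/(-10242))/26477 = (48718 + 89*(-1/10242))*(1/26477) = (48718 - 89/10242)*(1/26477) = (498969667/10242)*(1/26477) = 498969667/271177434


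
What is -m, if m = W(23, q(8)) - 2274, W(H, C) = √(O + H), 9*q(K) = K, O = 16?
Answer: 2274 - √39 ≈ 2267.8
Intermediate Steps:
q(K) = K/9
W(H, C) = √(16 + H)
m = -2274 + √39 (m = √(16 + 23) - 2274 = √39 - 2274 = -2274 + √39 ≈ -2267.8)
-m = -(-2274 + √39) = 2274 - √39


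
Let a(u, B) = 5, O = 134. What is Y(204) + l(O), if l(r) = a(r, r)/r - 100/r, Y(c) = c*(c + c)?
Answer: 11152993/134 ≈ 83231.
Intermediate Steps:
Y(c) = 2*c² (Y(c) = c*(2*c) = 2*c²)
l(r) = -95/r (l(r) = 5/r - 100/r = -95/r)
Y(204) + l(O) = 2*204² - 95/134 = 2*41616 - 95*1/134 = 83232 - 95/134 = 11152993/134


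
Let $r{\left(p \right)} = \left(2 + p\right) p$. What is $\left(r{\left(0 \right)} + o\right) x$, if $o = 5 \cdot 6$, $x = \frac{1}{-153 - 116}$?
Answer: $- \frac{30}{269} \approx -0.11152$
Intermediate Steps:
$r{\left(p \right)} = p \left(2 + p\right)$
$x = - \frac{1}{269}$ ($x = \frac{1}{-269} = - \frac{1}{269} \approx -0.0037175$)
$o = 30$
$\left(r{\left(0 \right)} + o\right) x = \left(0 \left(2 + 0\right) + 30\right) \left(- \frac{1}{269}\right) = \left(0 \cdot 2 + 30\right) \left(- \frac{1}{269}\right) = \left(0 + 30\right) \left(- \frac{1}{269}\right) = 30 \left(- \frac{1}{269}\right) = - \frac{30}{269}$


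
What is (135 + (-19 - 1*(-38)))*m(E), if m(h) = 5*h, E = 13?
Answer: 10010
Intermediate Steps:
(135 + (-19 - 1*(-38)))*m(E) = (135 + (-19 - 1*(-38)))*(5*13) = (135 + (-19 + 38))*65 = (135 + 19)*65 = 154*65 = 10010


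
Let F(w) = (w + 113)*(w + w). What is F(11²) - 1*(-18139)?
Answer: 74767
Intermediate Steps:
F(w) = 2*w*(113 + w) (F(w) = (113 + w)*(2*w) = 2*w*(113 + w))
F(11²) - 1*(-18139) = 2*11²*(113 + 11²) - 1*(-18139) = 2*121*(113 + 121) + 18139 = 2*121*234 + 18139 = 56628 + 18139 = 74767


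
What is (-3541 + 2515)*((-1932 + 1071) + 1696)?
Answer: -856710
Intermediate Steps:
(-3541 + 2515)*((-1932 + 1071) + 1696) = -1026*(-861 + 1696) = -1026*835 = -856710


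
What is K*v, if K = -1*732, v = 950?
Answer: -695400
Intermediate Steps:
K = -732
K*v = -732*950 = -695400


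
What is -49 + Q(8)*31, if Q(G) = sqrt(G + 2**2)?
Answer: -49 + 62*sqrt(3) ≈ 58.387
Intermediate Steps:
Q(G) = sqrt(4 + G) (Q(G) = sqrt(G + 4) = sqrt(4 + G))
-49 + Q(8)*31 = -49 + sqrt(4 + 8)*31 = -49 + sqrt(12)*31 = -49 + (2*sqrt(3))*31 = -49 + 62*sqrt(3)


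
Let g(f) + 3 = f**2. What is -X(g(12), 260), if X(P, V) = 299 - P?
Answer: -158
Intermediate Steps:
g(f) = -3 + f**2
-X(g(12), 260) = -(299 - (-3 + 12**2)) = -(299 - (-3 + 144)) = -(299 - 1*141) = -(299 - 141) = -1*158 = -158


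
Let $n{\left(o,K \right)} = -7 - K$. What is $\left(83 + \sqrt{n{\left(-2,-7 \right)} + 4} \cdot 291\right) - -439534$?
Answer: $440199$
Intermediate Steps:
$\left(83 + \sqrt{n{\left(-2,-7 \right)} + 4} \cdot 291\right) - -439534 = \left(83 + \sqrt{\left(-7 - -7\right) + 4} \cdot 291\right) - -439534 = \left(83 + \sqrt{\left(-7 + 7\right) + 4} \cdot 291\right) + 439534 = \left(83 + \sqrt{0 + 4} \cdot 291\right) + 439534 = \left(83 + \sqrt{4} \cdot 291\right) + 439534 = \left(83 + 2 \cdot 291\right) + 439534 = \left(83 + 582\right) + 439534 = 665 + 439534 = 440199$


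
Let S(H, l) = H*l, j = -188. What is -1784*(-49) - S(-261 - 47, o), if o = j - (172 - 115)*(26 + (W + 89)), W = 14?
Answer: -2235212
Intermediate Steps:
o = -7541 (o = -188 - (172 - 115)*(26 + (14 + 89)) = -188 - 57*(26 + 103) = -188 - 57*129 = -188 - 1*7353 = -188 - 7353 = -7541)
-1784*(-49) - S(-261 - 47, o) = -1784*(-49) - (-261 - 47)*(-7541) = 87416 - (-308)*(-7541) = 87416 - 1*2322628 = 87416 - 2322628 = -2235212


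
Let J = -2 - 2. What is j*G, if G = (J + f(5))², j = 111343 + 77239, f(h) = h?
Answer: 188582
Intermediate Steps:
J = -4
j = 188582
G = 1 (G = (-4 + 5)² = 1² = 1)
j*G = 188582*1 = 188582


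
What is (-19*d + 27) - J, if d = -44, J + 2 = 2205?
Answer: -1340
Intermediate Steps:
J = 2203 (J = -2 + 2205 = 2203)
(-19*d + 27) - J = (-19*(-44) + 27) - 1*2203 = (836 + 27) - 2203 = 863 - 2203 = -1340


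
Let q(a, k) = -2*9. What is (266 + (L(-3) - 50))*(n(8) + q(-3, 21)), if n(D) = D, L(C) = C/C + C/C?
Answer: -2180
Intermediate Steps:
L(C) = 2 (L(C) = 1 + 1 = 2)
q(a, k) = -18
(266 + (L(-3) - 50))*(n(8) + q(-3, 21)) = (266 + (2 - 50))*(8 - 18) = (266 - 48)*(-10) = 218*(-10) = -2180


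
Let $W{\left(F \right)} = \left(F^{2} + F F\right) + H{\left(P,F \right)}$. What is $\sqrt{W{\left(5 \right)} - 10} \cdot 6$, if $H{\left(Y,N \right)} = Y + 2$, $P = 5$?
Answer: $6 \sqrt{47} \approx 41.134$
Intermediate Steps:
$H{\left(Y,N \right)} = 2 + Y$
$W{\left(F \right)} = 7 + 2 F^{2}$ ($W{\left(F \right)} = \left(F^{2} + F F\right) + \left(2 + 5\right) = \left(F^{2} + F^{2}\right) + 7 = 2 F^{2} + 7 = 7 + 2 F^{2}$)
$\sqrt{W{\left(5 \right)} - 10} \cdot 6 = \sqrt{\left(7 + 2 \cdot 5^{2}\right) - 10} \cdot 6 = \sqrt{\left(7 + 2 \cdot 25\right) - 10} \cdot 6 = \sqrt{\left(7 + 50\right) - 10} \cdot 6 = \sqrt{57 - 10} \cdot 6 = \sqrt{47} \cdot 6 = 6 \sqrt{47}$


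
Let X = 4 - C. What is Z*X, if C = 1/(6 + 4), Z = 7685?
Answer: 59943/2 ≈ 29972.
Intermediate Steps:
C = ⅒ (C = 1/10 = ⅒ ≈ 0.10000)
X = 39/10 (X = 4 - 1*⅒ = 4 - ⅒ = 39/10 ≈ 3.9000)
Z*X = 7685*(39/10) = 59943/2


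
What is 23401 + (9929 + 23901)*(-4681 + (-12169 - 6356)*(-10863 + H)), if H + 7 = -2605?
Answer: 8444634271421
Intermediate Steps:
H = -2612 (H = -7 - 2605 = -2612)
23401 + (9929 + 23901)*(-4681 + (-12169 - 6356)*(-10863 + H)) = 23401 + (9929 + 23901)*(-4681 + (-12169 - 6356)*(-10863 - 2612)) = 23401 + 33830*(-4681 - 18525*(-13475)) = 23401 + 33830*(-4681 + 249624375) = 23401 + 33830*249619694 = 23401 + 8444634248020 = 8444634271421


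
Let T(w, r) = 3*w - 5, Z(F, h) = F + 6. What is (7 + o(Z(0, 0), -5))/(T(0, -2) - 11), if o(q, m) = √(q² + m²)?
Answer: -7/16 - √61/16 ≈ -0.92564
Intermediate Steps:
Z(F, h) = 6 + F
T(w, r) = -5 + 3*w
o(q, m) = √(m² + q²)
(7 + o(Z(0, 0), -5))/(T(0, -2) - 11) = (7 + √((-5)² + (6 + 0)²))/((-5 + 3*0) - 11) = (7 + √(25 + 6²))/((-5 + 0) - 11) = (7 + √(25 + 36))/(-5 - 11) = (7 + √61)/(-16) = (7 + √61)*(-1/16) = -7/16 - √61/16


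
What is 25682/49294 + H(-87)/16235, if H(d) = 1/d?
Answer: 18137181598/34812531915 ≈ 0.52100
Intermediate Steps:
25682/49294 + H(-87)/16235 = 25682/49294 + 1/(-87*16235) = 25682*(1/49294) - 1/87*1/16235 = 12841/24647 - 1/1412445 = 18137181598/34812531915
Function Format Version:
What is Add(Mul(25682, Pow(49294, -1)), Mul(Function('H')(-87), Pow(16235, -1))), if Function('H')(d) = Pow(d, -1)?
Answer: Rational(18137181598, 34812531915) ≈ 0.52100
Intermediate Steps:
Add(Mul(25682, Pow(49294, -1)), Mul(Function('H')(-87), Pow(16235, -1))) = Add(Mul(25682, Pow(49294, -1)), Mul(Pow(-87, -1), Pow(16235, -1))) = Add(Mul(25682, Rational(1, 49294)), Mul(Rational(-1, 87), Rational(1, 16235))) = Add(Rational(12841, 24647), Rational(-1, 1412445)) = Rational(18137181598, 34812531915)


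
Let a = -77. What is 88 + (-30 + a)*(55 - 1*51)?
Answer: -340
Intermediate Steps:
88 + (-30 + a)*(55 - 1*51) = 88 + (-30 - 77)*(55 - 1*51) = 88 - 107*(55 - 51) = 88 - 107*4 = 88 - 428 = -340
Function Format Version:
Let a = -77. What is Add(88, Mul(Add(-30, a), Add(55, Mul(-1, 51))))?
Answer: -340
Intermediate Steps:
Add(88, Mul(Add(-30, a), Add(55, Mul(-1, 51)))) = Add(88, Mul(Add(-30, -77), Add(55, Mul(-1, 51)))) = Add(88, Mul(-107, Add(55, -51))) = Add(88, Mul(-107, 4)) = Add(88, -428) = -340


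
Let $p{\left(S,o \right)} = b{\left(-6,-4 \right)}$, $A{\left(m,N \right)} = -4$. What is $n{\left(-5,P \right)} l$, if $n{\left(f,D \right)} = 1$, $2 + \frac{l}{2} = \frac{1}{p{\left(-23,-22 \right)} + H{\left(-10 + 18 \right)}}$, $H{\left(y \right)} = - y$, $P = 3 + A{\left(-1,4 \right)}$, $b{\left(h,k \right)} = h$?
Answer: $- \frac{29}{7} \approx -4.1429$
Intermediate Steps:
$p{\left(S,o \right)} = -6$
$P = -1$ ($P = 3 - 4 = -1$)
$l = - \frac{29}{7}$ ($l = -4 + \frac{2}{-6 - \left(-10 + 18\right)} = -4 + \frac{2}{-6 - 8} = -4 + \frac{2}{-14} = -4 + 2 \left(- \frac{1}{14}\right) = -4 - \frac{1}{7} = - \frac{29}{7} \approx -4.1429$)
$n{\left(-5,P \right)} l = 1 \left(- \frac{29}{7}\right) = - \frac{29}{7}$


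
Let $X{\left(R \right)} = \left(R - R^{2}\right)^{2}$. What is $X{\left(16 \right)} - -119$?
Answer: $57719$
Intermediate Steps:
$X{\left(16 \right)} - -119 = 16^{2} \left(-1 + 16\right)^{2} - -119 = 256 \cdot 15^{2} + 119 = 256 \cdot 225 + 119 = 57600 + 119 = 57719$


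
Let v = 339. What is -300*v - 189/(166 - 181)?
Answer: -508437/5 ≈ -1.0169e+5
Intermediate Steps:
-300*v - 189/(166 - 181) = -300*339 - 189/(166 - 181) = -101700 - 189/(-15) = -101700 - 189*(-1/15) = -101700 + 63/5 = -508437/5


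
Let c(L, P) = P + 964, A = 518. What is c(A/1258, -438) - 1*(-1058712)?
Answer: 1059238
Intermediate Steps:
c(L, P) = 964 + P
c(A/1258, -438) - 1*(-1058712) = (964 - 438) - 1*(-1058712) = 526 + 1058712 = 1059238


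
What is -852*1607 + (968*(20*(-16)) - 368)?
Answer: -1679292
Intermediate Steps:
-852*1607 + (968*(20*(-16)) - 368) = -1369164 + (968*(-320) - 368) = -1369164 + (-309760 - 368) = -1369164 - 310128 = -1679292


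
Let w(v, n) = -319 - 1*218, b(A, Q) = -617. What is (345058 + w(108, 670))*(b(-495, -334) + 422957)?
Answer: 145504999140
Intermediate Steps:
w(v, n) = -537 (w(v, n) = -319 - 218 = -537)
(345058 + w(108, 670))*(b(-495, -334) + 422957) = (345058 - 537)*(-617 + 422957) = 344521*422340 = 145504999140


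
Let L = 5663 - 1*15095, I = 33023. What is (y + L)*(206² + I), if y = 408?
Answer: -680942016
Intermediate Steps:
L = -9432 (L = 5663 - 15095 = -9432)
(y + L)*(206² + I) = (408 - 9432)*(206² + 33023) = -9024*(42436 + 33023) = -9024*75459 = -680942016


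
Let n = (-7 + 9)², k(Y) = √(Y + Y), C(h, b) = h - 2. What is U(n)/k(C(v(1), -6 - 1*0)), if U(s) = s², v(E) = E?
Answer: -8*I*√2 ≈ -11.314*I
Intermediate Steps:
C(h, b) = -2 + h
k(Y) = √2*√Y (k(Y) = √(2*Y) = √2*√Y)
n = 4 (n = 2² = 4)
U(n)/k(C(v(1), -6 - 1*0)) = 4²/((√2*√(-2 + 1))) = 16/((√2*√(-1))) = 16/((√2*I)) = 16/((I*√2)) = 16*(-I*√2/2) = -8*I*√2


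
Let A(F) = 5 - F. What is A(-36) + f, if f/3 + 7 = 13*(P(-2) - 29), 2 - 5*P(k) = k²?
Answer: -5633/5 ≈ -1126.6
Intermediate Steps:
P(k) = ⅖ - k²/5
f = -5838/5 (f = -21 + 3*(13*((⅖ - ⅕*(-2)²) - 29)) = -21 + 3*(13*((⅖ - ⅕*4) - 29)) = -21 + 3*(13*((⅖ - ⅘) - 29)) = -21 + 3*(13*(-⅖ - 29)) = -21 + 3*(13*(-147/5)) = -21 + 3*(-1911/5) = -21 - 5733/5 = -5838/5 ≈ -1167.6)
A(-36) + f = (5 - 1*(-36)) - 5838/5 = (5 + 36) - 5838/5 = 41 - 5838/5 = -5633/5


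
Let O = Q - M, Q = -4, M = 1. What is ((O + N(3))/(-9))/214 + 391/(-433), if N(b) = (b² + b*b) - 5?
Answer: -378265/416979 ≈ -0.90716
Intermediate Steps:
O = -5 (O = -4 - 1*1 = -4 - 1 = -5)
N(b) = -5 + 2*b² (N(b) = (b² + b²) - 5 = 2*b² - 5 = -5 + 2*b²)
((O + N(3))/(-9))/214 + 391/(-433) = ((-5 + (-5 + 2*3²))/(-9))/214 + 391/(-433) = -(-5 + (-5 + 2*9))/9*(1/214) + 391*(-1/433) = -(-5 + (-5 + 18))/9*(1/214) - 391/433 = -(-5 + 13)/9*(1/214) - 391/433 = -⅑*8*(1/214) - 391/433 = -8/9*1/214 - 391/433 = -4/963 - 391/433 = -378265/416979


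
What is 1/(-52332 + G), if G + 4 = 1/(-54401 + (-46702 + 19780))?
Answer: -81323/4256120529 ≈ -1.9107e-5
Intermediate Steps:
G = -325293/81323 (G = -4 + 1/(-54401 + (-46702 + 19780)) = -4 + 1/(-54401 - 26922) = -4 + 1/(-81323) = -4 - 1/81323 = -325293/81323 ≈ -4.0000)
1/(-52332 + G) = 1/(-52332 - 325293/81323) = 1/(-4256120529/81323) = -81323/4256120529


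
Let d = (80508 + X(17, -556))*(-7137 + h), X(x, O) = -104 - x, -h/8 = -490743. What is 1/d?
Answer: 1/315021138309 ≈ 3.1744e-12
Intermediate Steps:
h = 3925944 (h = -8*(-490743) = 3925944)
d = 315021138309 (d = (80508 + (-104 - 1*17))*(-7137 + 3925944) = (80508 + (-104 - 17))*3918807 = (80508 - 121)*3918807 = 80387*3918807 = 315021138309)
1/d = 1/315021138309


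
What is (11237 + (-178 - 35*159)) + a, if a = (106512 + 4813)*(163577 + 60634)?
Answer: 24960295069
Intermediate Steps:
a = 24960289575 (a = 111325*224211 = 24960289575)
(11237 + (-178 - 35*159)) + a = (11237 + (-178 - 35*159)) + 24960289575 = (11237 + (-178 - 5565)) + 24960289575 = (11237 - 5743) + 24960289575 = 5494 + 24960289575 = 24960295069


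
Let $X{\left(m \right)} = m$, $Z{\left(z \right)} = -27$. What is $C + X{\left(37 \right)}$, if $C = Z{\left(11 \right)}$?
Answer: $10$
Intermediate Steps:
$C = -27$
$C + X{\left(37 \right)} = -27 + 37 = 10$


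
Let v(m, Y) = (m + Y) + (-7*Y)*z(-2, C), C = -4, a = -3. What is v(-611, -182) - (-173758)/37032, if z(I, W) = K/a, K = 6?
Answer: -61775077/18516 ≈ -3336.3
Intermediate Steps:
z(I, W) = -2 (z(I, W) = 6/(-3) = 6*(-⅓) = -2)
v(m, Y) = m + 15*Y (v(m, Y) = (m + Y) - 7*Y*(-2) = (Y + m) + 14*Y = m + 15*Y)
v(-611, -182) - (-173758)/37032 = (-611 + 15*(-182)) - (-173758)/37032 = (-611 - 2730) - (-173758)/37032 = -3341 - 1*(-86879/18516) = -3341 + 86879/18516 = -61775077/18516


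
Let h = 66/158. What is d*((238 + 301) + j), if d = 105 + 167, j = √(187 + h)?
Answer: 146608 + 272*√1169674/79 ≈ 1.5033e+5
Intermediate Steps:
h = 33/79 (h = 66*(1/158) = 33/79 ≈ 0.41772)
j = √1169674/79 (j = √(187 + 33/79) = √(14806/79) = √1169674/79 ≈ 13.690)
d = 272
d*((238 + 301) + j) = 272*((238 + 301) + √1169674/79) = 272*(539 + √1169674/79) = 146608 + 272*√1169674/79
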